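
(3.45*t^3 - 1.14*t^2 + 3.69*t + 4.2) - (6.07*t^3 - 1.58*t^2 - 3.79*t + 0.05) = -2.62*t^3 + 0.44*t^2 + 7.48*t + 4.15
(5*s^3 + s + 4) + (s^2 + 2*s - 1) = 5*s^3 + s^2 + 3*s + 3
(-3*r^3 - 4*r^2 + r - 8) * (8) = -24*r^3 - 32*r^2 + 8*r - 64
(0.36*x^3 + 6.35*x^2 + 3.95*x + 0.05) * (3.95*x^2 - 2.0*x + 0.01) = 1.422*x^5 + 24.3625*x^4 + 2.9061*x^3 - 7.639*x^2 - 0.0605*x + 0.0005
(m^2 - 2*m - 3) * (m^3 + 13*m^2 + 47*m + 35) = m^5 + 11*m^4 + 18*m^3 - 98*m^2 - 211*m - 105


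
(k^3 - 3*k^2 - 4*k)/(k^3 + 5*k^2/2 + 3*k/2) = 2*(k - 4)/(2*k + 3)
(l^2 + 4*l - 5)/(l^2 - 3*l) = (l^2 + 4*l - 5)/(l*(l - 3))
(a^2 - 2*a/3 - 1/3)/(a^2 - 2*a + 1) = (a + 1/3)/(a - 1)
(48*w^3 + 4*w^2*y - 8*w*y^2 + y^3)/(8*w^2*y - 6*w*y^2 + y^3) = (-12*w^2 - 4*w*y + y^2)/(y*(-2*w + y))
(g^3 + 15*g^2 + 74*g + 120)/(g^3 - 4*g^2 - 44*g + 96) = (g^2 + 9*g + 20)/(g^2 - 10*g + 16)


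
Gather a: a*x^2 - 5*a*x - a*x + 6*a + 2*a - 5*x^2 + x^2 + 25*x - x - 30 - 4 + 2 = a*(x^2 - 6*x + 8) - 4*x^2 + 24*x - 32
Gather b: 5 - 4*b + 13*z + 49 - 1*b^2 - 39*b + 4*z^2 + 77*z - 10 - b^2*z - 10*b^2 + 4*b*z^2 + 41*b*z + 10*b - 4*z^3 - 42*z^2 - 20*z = b^2*(-z - 11) + b*(4*z^2 + 41*z - 33) - 4*z^3 - 38*z^2 + 70*z + 44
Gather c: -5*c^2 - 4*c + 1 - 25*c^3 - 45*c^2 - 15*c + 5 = -25*c^3 - 50*c^2 - 19*c + 6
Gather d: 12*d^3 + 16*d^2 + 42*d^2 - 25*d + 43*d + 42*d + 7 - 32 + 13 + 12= 12*d^3 + 58*d^2 + 60*d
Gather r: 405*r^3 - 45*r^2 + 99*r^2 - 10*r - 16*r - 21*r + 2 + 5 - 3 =405*r^3 + 54*r^2 - 47*r + 4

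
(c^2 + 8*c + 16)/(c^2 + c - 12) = (c + 4)/(c - 3)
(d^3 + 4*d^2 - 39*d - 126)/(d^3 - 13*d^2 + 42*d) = (d^2 + 10*d + 21)/(d*(d - 7))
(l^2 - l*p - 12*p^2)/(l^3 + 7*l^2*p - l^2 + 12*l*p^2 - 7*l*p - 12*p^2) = (l - 4*p)/(l^2 + 4*l*p - l - 4*p)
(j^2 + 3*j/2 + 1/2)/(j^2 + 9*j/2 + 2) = (j + 1)/(j + 4)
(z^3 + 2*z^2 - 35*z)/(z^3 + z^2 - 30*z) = (z + 7)/(z + 6)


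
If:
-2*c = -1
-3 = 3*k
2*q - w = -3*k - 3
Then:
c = 1/2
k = -1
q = w/2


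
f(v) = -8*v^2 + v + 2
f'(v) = 1 - 16*v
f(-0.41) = 0.25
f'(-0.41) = 7.56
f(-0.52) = -0.68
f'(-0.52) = 9.32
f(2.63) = -50.71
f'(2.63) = -41.08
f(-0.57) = -1.17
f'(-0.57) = 10.12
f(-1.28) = -12.39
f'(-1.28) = 21.48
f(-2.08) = -34.69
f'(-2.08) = 34.28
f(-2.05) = -33.67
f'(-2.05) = 33.80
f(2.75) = -55.75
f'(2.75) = -43.00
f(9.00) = -637.00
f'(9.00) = -143.00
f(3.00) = -67.00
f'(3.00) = -47.00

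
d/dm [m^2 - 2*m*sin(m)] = -2*m*cos(m) + 2*m - 2*sin(m)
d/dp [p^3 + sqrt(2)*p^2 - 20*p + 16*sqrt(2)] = 3*p^2 + 2*sqrt(2)*p - 20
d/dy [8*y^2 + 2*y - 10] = 16*y + 2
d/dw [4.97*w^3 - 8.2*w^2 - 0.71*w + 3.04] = 14.91*w^2 - 16.4*w - 0.71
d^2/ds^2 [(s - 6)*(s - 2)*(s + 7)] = 6*s - 2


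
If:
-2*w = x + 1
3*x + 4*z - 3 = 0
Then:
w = 2*z/3 - 1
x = 1 - 4*z/3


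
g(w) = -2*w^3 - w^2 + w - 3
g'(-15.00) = -1319.00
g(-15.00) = 6507.00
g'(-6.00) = -203.00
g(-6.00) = 387.00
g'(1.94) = -25.46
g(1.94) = -19.43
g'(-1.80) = -14.84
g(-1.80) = 3.62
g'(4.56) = -132.88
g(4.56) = -208.87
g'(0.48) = -1.34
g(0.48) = -2.97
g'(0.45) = -1.12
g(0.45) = -2.93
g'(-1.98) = -18.56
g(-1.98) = 6.62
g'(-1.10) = -4.06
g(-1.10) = -2.65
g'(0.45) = -1.12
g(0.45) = -2.93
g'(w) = -6*w^2 - 2*w + 1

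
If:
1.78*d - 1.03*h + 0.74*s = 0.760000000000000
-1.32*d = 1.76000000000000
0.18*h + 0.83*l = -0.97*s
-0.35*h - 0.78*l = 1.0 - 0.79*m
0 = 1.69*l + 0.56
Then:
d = -1.33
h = -2.50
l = -0.33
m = -0.17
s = 0.75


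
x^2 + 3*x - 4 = (x - 1)*(x + 4)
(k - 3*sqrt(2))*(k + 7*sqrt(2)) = k^2 + 4*sqrt(2)*k - 42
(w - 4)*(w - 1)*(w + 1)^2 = w^4 - 3*w^3 - 5*w^2 + 3*w + 4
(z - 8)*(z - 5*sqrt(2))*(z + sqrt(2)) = z^3 - 8*z^2 - 4*sqrt(2)*z^2 - 10*z + 32*sqrt(2)*z + 80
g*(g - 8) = g^2 - 8*g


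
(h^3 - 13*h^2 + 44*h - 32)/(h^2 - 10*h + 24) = (h^2 - 9*h + 8)/(h - 6)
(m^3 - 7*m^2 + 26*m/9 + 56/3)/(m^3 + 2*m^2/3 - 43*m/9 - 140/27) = 3*(m - 6)/(3*m + 5)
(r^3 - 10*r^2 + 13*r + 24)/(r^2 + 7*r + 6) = (r^2 - 11*r + 24)/(r + 6)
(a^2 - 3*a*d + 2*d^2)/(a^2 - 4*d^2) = (a - d)/(a + 2*d)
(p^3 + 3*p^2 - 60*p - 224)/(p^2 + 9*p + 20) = (p^2 - p - 56)/(p + 5)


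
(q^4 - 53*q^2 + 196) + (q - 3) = q^4 - 53*q^2 + q + 193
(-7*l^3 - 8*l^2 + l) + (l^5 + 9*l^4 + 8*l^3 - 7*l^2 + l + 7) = l^5 + 9*l^4 + l^3 - 15*l^2 + 2*l + 7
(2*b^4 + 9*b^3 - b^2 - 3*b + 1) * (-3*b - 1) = -6*b^5 - 29*b^4 - 6*b^3 + 10*b^2 - 1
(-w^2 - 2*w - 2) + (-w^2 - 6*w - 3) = -2*w^2 - 8*w - 5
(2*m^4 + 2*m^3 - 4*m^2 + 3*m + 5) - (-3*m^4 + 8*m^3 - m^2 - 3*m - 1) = 5*m^4 - 6*m^3 - 3*m^2 + 6*m + 6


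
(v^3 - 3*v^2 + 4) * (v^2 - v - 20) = v^5 - 4*v^4 - 17*v^3 + 64*v^2 - 4*v - 80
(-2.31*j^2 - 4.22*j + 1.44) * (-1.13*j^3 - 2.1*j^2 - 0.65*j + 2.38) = 2.6103*j^5 + 9.6196*j^4 + 8.7363*j^3 - 5.7788*j^2 - 10.9796*j + 3.4272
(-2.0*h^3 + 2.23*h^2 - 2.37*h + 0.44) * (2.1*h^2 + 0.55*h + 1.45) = -4.2*h^5 + 3.583*h^4 - 6.6505*h^3 + 2.854*h^2 - 3.1945*h + 0.638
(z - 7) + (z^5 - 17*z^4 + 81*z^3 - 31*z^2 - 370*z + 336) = z^5 - 17*z^4 + 81*z^3 - 31*z^2 - 369*z + 329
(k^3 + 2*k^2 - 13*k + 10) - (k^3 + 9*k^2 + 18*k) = -7*k^2 - 31*k + 10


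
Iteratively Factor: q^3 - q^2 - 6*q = (q + 2)*(q^2 - 3*q) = (q - 3)*(q + 2)*(q)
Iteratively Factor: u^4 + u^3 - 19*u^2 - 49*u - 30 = (u + 3)*(u^3 - 2*u^2 - 13*u - 10) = (u - 5)*(u + 3)*(u^2 + 3*u + 2) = (u - 5)*(u + 1)*(u + 3)*(u + 2)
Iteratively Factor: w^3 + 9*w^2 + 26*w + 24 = (w + 4)*(w^2 + 5*w + 6) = (w + 2)*(w + 4)*(w + 3)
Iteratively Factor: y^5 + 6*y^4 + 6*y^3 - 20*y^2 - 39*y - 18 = (y + 1)*(y^4 + 5*y^3 + y^2 - 21*y - 18) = (y - 2)*(y + 1)*(y^3 + 7*y^2 + 15*y + 9) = (y - 2)*(y + 1)^2*(y^2 + 6*y + 9) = (y - 2)*(y + 1)^2*(y + 3)*(y + 3)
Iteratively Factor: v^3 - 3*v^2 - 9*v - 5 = (v - 5)*(v^2 + 2*v + 1) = (v - 5)*(v + 1)*(v + 1)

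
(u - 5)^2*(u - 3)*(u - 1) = u^4 - 14*u^3 + 68*u^2 - 130*u + 75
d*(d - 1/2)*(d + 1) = d^3 + d^2/2 - d/2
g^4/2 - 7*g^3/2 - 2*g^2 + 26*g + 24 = (g/2 + 1)*(g - 6)*(g - 4)*(g + 1)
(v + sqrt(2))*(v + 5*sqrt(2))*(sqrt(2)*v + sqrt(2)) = sqrt(2)*v^3 + sqrt(2)*v^2 + 12*v^2 + 12*v + 10*sqrt(2)*v + 10*sqrt(2)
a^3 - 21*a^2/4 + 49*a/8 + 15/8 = (a - 3)*(a - 5/2)*(a + 1/4)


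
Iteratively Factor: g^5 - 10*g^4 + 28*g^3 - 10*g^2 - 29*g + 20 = (g + 1)*(g^4 - 11*g^3 + 39*g^2 - 49*g + 20) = (g - 1)*(g + 1)*(g^3 - 10*g^2 + 29*g - 20) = (g - 5)*(g - 1)*(g + 1)*(g^2 - 5*g + 4) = (g - 5)*(g - 1)^2*(g + 1)*(g - 4)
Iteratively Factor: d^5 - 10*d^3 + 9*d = (d)*(d^4 - 10*d^2 + 9) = d*(d - 1)*(d^3 + d^2 - 9*d - 9) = d*(d - 1)*(d + 1)*(d^2 - 9) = d*(d - 3)*(d - 1)*(d + 1)*(d + 3)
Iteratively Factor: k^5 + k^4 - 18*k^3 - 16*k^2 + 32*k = (k + 2)*(k^4 - k^3 - 16*k^2 + 16*k) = (k - 1)*(k + 2)*(k^3 - 16*k) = (k - 1)*(k + 2)*(k + 4)*(k^2 - 4*k) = k*(k - 1)*(k + 2)*(k + 4)*(k - 4)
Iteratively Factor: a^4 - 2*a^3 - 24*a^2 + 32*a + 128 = (a - 4)*(a^3 + 2*a^2 - 16*a - 32) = (a - 4)*(a + 4)*(a^2 - 2*a - 8) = (a - 4)*(a + 2)*(a + 4)*(a - 4)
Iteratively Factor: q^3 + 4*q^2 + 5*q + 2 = (q + 1)*(q^2 + 3*q + 2) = (q + 1)*(q + 2)*(q + 1)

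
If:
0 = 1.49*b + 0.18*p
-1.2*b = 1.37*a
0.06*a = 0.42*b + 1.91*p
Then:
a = 0.00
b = 0.00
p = 0.00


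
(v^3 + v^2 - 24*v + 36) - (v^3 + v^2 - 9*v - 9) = 45 - 15*v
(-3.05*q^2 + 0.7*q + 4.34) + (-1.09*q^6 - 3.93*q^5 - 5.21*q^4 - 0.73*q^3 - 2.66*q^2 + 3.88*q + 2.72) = -1.09*q^6 - 3.93*q^5 - 5.21*q^4 - 0.73*q^3 - 5.71*q^2 + 4.58*q + 7.06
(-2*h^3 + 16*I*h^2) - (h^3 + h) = -3*h^3 + 16*I*h^2 - h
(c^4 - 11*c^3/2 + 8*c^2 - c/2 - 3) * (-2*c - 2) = -2*c^5 + 9*c^4 - 5*c^3 - 15*c^2 + 7*c + 6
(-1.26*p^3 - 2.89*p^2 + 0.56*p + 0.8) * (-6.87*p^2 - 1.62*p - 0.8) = 8.6562*p^5 + 21.8955*p^4 + 1.8426*p^3 - 4.0912*p^2 - 1.744*p - 0.64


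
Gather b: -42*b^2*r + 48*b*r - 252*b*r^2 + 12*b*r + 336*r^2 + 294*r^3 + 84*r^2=-42*b^2*r + b*(-252*r^2 + 60*r) + 294*r^3 + 420*r^2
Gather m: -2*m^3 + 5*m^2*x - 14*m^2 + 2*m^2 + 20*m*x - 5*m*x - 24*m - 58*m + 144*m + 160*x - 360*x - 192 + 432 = -2*m^3 + m^2*(5*x - 12) + m*(15*x + 62) - 200*x + 240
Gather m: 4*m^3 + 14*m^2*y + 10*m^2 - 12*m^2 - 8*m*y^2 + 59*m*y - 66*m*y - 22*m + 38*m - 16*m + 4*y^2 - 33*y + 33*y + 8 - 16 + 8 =4*m^3 + m^2*(14*y - 2) + m*(-8*y^2 - 7*y) + 4*y^2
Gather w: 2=2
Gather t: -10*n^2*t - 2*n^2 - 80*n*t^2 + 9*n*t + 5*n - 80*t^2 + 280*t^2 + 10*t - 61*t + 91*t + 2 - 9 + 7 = -2*n^2 + 5*n + t^2*(200 - 80*n) + t*(-10*n^2 + 9*n + 40)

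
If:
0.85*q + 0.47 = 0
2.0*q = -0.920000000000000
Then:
No Solution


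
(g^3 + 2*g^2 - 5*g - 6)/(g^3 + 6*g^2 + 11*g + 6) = (g - 2)/(g + 2)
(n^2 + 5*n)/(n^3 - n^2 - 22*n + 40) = n/(n^2 - 6*n + 8)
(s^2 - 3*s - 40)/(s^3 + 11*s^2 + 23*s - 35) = (s - 8)/(s^2 + 6*s - 7)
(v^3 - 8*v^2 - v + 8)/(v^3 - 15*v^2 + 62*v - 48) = (v + 1)/(v - 6)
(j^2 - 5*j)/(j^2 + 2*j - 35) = j/(j + 7)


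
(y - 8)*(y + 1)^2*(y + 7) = y^4 + y^3 - 57*y^2 - 113*y - 56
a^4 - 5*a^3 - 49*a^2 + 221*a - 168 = (a - 8)*(a - 3)*(a - 1)*(a + 7)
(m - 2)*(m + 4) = m^2 + 2*m - 8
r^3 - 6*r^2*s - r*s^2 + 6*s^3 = (r - 6*s)*(r - s)*(r + s)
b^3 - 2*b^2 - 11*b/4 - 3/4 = (b - 3)*(b + 1/2)^2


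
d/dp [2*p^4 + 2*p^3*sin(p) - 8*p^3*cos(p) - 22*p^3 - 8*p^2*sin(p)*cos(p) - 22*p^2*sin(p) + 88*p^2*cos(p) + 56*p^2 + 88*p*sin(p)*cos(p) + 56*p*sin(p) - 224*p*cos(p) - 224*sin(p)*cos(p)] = 8*p^3*sin(p) + 2*p^3*cos(p) + 8*p^3 - 82*p^2*sin(p) - 46*p^2*cos(p) - 8*p^2*cos(2*p) - 66*p^2 + 180*p*sin(p) - 8*p*sin(2*p) + 232*p*cos(p) + 88*p*cos(2*p) + 112*p + 56*sin(p) + 44*sin(2*p) - 224*cos(p) - 224*cos(2*p)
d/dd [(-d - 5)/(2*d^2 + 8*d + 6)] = (-d^2 - 4*d + 2*(d + 2)*(d + 5) - 3)/(2*(d^2 + 4*d + 3)^2)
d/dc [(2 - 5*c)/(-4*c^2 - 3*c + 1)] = (-20*c^2 + 16*c + 1)/(16*c^4 + 24*c^3 + c^2 - 6*c + 1)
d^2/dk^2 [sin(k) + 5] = -sin(k)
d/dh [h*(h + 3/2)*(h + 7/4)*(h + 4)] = 4*h^3 + 87*h^2/4 + 125*h/4 + 21/2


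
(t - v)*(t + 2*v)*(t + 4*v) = t^3 + 5*t^2*v + 2*t*v^2 - 8*v^3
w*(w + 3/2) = w^2 + 3*w/2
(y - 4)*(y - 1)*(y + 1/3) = y^3 - 14*y^2/3 + 7*y/3 + 4/3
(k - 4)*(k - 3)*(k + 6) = k^3 - k^2 - 30*k + 72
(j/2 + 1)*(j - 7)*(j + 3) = j^3/2 - j^2 - 29*j/2 - 21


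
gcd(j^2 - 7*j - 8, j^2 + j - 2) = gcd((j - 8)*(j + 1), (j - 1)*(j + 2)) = 1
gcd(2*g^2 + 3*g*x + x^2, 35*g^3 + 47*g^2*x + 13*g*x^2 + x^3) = g + x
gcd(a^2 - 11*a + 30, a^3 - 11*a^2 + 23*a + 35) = a - 5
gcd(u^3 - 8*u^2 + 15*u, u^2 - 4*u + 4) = 1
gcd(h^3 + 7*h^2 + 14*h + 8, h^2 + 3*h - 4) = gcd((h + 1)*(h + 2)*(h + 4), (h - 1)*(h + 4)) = h + 4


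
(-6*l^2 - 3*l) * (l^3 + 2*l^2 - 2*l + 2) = -6*l^5 - 15*l^4 + 6*l^3 - 6*l^2 - 6*l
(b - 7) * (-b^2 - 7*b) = -b^3 + 49*b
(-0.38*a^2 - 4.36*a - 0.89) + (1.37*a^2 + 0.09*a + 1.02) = 0.99*a^2 - 4.27*a + 0.13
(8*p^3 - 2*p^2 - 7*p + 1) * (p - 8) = 8*p^4 - 66*p^3 + 9*p^2 + 57*p - 8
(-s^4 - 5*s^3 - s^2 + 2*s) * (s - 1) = -s^5 - 4*s^4 + 4*s^3 + 3*s^2 - 2*s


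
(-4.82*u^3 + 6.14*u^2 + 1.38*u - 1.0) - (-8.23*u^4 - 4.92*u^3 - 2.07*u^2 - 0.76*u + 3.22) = 8.23*u^4 + 0.0999999999999996*u^3 + 8.21*u^2 + 2.14*u - 4.22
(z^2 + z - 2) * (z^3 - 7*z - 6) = z^5 + z^4 - 9*z^3 - 13*z^2 + 8*z + 12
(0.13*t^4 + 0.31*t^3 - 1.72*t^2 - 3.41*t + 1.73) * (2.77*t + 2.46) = 0.3601*t^5 + 1.1785*t^4 - 4.0018*t^3 - 13.6769*t^2 - 3.5965*t + 4.2558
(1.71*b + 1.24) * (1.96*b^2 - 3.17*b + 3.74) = 3.3516*b^3 - 2.9903*b^2 + 2.4646*b + 4.6376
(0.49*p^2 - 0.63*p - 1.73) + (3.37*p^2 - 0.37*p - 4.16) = 3.86*p^2 - 1.0*p - 5.89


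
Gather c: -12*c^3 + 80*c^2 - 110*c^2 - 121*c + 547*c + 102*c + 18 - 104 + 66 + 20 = -12*c^3 - 30*c^2 + 528*c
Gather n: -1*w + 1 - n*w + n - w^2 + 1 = n*(1 - w) - w^2 - w + 2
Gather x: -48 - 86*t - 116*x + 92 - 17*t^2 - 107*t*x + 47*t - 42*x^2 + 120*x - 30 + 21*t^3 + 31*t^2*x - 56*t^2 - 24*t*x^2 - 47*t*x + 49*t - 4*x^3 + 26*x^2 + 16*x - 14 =21*t^3 - 73*t^2 + 10*t - 4*x^3 + x^2*(-24*t - 16) + x*(31*t^2 - 154*t + 20)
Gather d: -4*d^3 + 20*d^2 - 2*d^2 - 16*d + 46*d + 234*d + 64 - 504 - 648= -4*d^3 + 18*d^2 + 264*d - 1088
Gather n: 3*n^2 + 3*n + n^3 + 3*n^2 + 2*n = n^3 + 6*n^2 + 5*n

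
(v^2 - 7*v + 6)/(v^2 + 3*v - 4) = (v - 6)/(v + 4)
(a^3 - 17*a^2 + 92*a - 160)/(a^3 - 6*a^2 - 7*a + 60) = (a - 8)/(a + 3)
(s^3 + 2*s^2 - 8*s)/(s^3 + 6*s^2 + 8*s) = (s - 2)/(s + 2)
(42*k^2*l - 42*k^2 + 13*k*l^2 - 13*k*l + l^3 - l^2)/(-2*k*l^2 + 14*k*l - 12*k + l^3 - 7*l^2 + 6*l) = (-42*k^2 - 13*k*l - l^2)/(2*k*l - 12*k - l^2 + 6*l)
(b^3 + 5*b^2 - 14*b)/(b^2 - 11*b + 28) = b*(b^2 + 5*b - 14)/(b^2 - 11*b + 28)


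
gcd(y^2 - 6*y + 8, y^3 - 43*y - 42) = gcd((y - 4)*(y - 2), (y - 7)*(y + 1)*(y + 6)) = 1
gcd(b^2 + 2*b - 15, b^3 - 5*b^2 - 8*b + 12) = 1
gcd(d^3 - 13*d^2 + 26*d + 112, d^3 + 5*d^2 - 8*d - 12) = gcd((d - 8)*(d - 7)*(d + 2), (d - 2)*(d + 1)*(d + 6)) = 1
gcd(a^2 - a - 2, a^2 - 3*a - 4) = a + 1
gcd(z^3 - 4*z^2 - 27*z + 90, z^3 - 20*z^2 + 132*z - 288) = z - 6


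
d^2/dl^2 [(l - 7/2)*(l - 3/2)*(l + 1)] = 6*l - 8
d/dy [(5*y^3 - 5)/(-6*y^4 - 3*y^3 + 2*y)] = 5*(6*y^6 - 20*y^3 - 9*y^2 + 2)/(y^2*(36*y^6 + 36*y^5 + 9*y^4 - 24*y^3 - 12*y^2 + 4))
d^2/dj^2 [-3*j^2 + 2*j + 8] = -6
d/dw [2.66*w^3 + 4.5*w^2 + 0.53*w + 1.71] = 7.98*w^2 + 9.0*w + 0.53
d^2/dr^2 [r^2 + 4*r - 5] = 2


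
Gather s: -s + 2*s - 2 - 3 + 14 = s + 9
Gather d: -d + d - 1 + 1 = 0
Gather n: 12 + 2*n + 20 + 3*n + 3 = 5*n + 35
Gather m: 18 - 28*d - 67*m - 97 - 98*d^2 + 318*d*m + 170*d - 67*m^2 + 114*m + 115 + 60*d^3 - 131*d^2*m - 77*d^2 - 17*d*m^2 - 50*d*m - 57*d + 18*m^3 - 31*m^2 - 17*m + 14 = 60*d^3 - 175*d^2 + 85*d + 18*m^3 + m^2*(-17*d - 98) + m*(-131*d^2 + 268*d + 30) + 50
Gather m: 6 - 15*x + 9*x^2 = 9*x^2 - 15*x + 6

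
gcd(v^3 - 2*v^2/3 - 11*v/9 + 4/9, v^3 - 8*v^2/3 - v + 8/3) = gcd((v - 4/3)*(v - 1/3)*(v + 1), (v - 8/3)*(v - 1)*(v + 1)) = v + 1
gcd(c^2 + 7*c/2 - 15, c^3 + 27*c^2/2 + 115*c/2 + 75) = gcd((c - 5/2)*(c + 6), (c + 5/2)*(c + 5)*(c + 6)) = c + 6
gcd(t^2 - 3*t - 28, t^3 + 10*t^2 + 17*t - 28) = t + 4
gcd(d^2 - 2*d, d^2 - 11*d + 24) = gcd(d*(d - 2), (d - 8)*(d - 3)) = 1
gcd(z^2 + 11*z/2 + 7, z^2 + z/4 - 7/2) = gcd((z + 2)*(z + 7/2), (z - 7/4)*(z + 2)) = z + 2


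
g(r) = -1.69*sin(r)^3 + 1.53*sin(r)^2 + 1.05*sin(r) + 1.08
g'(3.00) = -1.37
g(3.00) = 1.25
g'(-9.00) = 0.98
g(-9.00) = 1.03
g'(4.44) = 1.78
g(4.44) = 3.00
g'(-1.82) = 1.65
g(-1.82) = 3.04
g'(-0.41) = -0.89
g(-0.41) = 1.01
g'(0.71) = 0.68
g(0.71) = 1.95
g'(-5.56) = 0.64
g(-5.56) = 1.96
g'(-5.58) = 0.69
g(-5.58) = 1.94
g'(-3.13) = -1.01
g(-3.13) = 1.07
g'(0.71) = 0.68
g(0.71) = 1.95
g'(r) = -5.07*sin(r)^2*cos(r) + 3.06*sin(r)*cos(r) + 1.05*cos(r)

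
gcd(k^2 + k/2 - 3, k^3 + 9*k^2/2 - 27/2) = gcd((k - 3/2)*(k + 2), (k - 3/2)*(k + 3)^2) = k - 3/2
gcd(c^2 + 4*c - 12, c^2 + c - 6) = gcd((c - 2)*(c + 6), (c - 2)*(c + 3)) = c - 2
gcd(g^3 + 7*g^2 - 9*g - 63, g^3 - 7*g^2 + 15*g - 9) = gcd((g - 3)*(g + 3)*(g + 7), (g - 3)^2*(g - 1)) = g - 3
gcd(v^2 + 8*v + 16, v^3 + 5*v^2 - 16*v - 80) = v + 4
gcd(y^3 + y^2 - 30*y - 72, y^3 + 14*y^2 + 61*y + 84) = y^2 + 7*y + 12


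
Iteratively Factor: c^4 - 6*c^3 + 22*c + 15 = (c + 1)*(c^3 - 7*c^2 + 7*c + 15) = (c + 1)^2*(c^2 - 8*c + 15) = (c - 3)*(c + 1)^2*(c - 5)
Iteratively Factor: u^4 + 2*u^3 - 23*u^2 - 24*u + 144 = (u - 3)*(u^3 + 5*u^2 - 8*u - 48) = (u - 3)^2*(u^2 + 8*u + 16) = (u - 3)^2*(u + 4)*(u + 4)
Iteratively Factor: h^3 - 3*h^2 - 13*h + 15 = (h + 3)*(h^2 - 6*h + 5) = (h - 5)*(h + 3)*(h - 1)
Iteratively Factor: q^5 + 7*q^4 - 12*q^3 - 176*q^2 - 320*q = (q + 4)*(q^4 + 3*q^3 - 24*q^2 - 80*q) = (q + 4)^2*(q^3 - q^2 - 20*q) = (q + 4)^3*(q^2 - 5*q) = q*(q + 4)^3*(q - 5)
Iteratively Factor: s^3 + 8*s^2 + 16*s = (s + 4)*(s^2 + 4*s) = s*(s + 4)*(s + 4)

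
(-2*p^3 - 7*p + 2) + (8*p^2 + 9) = -2*p^3 + 8*p^2 - 7*p + 11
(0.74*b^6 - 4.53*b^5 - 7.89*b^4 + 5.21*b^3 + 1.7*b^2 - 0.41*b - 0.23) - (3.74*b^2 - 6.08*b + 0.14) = 0.74*b^6 - 4.53*b^5 - 7.89*b^4 + 5.21*b^3 - 2.04*b^2 + 5.67*b - 0.37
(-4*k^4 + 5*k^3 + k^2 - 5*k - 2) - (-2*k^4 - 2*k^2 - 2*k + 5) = -2*k^4 + 5*k^3 + 3*k^2 - 3*k - 7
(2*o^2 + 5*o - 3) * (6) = 12*o^2 + 30*o - 18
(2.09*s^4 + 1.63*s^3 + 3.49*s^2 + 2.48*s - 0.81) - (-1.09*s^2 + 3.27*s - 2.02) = 2.09*s^4 + 1.63*s^3 + 4.58*s^2 - 0.79*s + 1.21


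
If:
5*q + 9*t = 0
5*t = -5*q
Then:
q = 0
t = 0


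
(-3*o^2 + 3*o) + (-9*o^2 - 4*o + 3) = -12*o^2 - o + 3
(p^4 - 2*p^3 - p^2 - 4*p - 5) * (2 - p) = -p^5 + 4*p^4 - 3*p^3 + 2*p^2 - 3*p - 10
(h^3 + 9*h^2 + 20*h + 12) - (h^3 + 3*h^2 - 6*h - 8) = 6*h^2 + 26*h + 20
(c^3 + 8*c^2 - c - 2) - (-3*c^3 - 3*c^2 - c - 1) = 4*c^3 + 11*c^2 - 1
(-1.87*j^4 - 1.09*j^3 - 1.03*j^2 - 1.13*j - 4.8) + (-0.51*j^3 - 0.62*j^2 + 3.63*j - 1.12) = -1.87*j^4 - 1.6*j^3 - 1.65*j^2 + 2.5*j - 5.92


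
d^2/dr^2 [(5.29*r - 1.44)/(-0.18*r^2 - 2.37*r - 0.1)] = (-(0.36*r + 2.37)*(0.72*r + 4.74)*(5.29*r - 1.44) + (5.7132*r + 24.5562)*(0.18*r^2 + 2.37*r + 0.1))/(0.18*r^2 + 2.37*r + 0.1)^3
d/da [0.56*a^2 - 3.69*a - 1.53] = 1.12*a - 3.69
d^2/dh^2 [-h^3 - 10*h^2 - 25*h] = -6*h - 20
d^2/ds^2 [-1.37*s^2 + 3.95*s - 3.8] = -2.74000000000000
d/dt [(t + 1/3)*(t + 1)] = 2*t + 4/3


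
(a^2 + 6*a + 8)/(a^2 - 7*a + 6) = (a^2 + 6*a + 8)/(a^2 - 7*a + 6)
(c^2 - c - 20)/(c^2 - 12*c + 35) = (c + 4)/(c - 7)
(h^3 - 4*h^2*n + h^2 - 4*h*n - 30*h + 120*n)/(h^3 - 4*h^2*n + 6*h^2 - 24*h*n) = (h - 5)/h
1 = 1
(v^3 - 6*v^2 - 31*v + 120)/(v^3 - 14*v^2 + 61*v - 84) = (v^2 - 3*v - 40)/(v^2 - 11*v + 28)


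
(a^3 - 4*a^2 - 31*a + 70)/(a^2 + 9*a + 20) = (a^2 - 9*a + 14)/(a + 4)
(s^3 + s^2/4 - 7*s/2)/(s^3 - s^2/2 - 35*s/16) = 4*(s + 2)/(4*s + 5)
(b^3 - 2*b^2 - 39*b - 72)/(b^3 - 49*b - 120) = (b + 3)/(b + 5)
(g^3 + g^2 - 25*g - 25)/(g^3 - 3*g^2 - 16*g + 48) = (g^3 + g^2 - 25*g - 25)/(g^3 - 3*g^2 - 16*g + 48)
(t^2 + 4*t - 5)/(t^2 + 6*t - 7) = (t + 5)/(t + 7)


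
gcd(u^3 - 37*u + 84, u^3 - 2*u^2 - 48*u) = 1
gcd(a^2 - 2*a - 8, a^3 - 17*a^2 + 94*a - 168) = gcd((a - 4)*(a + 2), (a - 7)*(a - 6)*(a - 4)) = a - 4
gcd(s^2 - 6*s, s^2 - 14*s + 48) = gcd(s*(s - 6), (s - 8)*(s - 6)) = s - 6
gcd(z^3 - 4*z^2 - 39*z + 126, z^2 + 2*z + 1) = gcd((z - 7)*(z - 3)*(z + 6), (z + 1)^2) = 1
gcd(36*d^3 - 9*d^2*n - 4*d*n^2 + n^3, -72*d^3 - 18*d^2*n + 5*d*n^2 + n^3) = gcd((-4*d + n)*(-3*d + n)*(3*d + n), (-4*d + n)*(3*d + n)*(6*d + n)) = 12*d^2 + d*n - n^2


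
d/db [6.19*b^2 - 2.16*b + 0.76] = 12.38*b - 2.16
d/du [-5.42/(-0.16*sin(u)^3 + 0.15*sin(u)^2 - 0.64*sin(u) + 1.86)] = (-2.6016*sin(u)^2 + 1.626*sin(u) - 3.4688)*cos(u)/(0.16*sin(u)^3 - 0.15*sin(u)^2 + 0.64*sin(u) - 1.86)^2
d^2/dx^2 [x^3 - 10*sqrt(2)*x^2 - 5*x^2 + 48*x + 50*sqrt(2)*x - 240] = 6*x - 20*sqrt(2) - 10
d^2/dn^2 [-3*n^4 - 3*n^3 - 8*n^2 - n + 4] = -36*n^2 - 18*n - 16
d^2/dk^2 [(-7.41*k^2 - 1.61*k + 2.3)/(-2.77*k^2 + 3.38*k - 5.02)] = (-5.6843418860808e-14*k^4 + 163.46047*k^3 - 724.120104*k^2 - 5.12228399999998*k + 439.5182)/(21.253933*k^6 - 77.803206*k^5 + 210.490638*k^4 - 320.615984*k^3 + 381.466788*k^2 - 255.532056*k + 126.506008)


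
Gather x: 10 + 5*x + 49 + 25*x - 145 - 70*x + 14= -40*x - 72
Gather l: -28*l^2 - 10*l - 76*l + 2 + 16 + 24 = -28*l^2 - 86*l + 42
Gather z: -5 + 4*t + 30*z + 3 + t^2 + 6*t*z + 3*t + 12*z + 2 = t^2 + 7*t + z*(6*t + 42)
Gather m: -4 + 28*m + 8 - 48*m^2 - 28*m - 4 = -48*m^2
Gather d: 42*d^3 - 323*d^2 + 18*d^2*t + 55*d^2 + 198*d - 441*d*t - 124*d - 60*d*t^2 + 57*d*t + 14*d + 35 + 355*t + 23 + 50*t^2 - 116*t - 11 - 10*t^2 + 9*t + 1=42*d^3 + d^2*(18*t - 268) + d*(-60*t^2 - 384*t + 88) + 40*t^2 + 248*t + 48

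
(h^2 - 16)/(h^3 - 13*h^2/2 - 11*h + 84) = 2*(h + 4)/(2*h^2 - 5*h - 42)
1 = 1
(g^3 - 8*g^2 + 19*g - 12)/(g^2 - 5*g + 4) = g - 3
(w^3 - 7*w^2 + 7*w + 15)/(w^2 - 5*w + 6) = (w^2 - 4*w - 5)/(w - 2)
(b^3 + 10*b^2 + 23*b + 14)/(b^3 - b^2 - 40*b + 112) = (b^2 + 3*b + 2)/(b^2 - 8*b + 16)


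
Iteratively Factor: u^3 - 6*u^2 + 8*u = (u)*(u^2 - 6*u + 8) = u*(u - 2)*(u - 4)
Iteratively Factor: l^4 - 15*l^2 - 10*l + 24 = (l + 2)*(l^3 - 2*l^2 - 11*l + 12) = (l + 2)*(l + 3)*(l^2 - 5*l + 4) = (l - 1)*(l + 2)*(l + 3)*(l - 4)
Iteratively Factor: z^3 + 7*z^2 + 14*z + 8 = (z + 1)*(z^2 + 6*z + 8) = (z + 1)*(z + 4)*(z + 2)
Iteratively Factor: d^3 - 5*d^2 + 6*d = (d)*(d^2 - 5*d + 6) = d*(d - 3)*(d - 2)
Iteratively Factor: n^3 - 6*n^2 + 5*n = (n - 5)*(n^2 - n) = n*(n - 5)*(n - 1)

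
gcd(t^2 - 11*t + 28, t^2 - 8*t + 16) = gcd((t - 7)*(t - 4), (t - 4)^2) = t - 4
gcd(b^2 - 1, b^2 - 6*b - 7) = b + 1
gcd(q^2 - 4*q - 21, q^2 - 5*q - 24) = q + 3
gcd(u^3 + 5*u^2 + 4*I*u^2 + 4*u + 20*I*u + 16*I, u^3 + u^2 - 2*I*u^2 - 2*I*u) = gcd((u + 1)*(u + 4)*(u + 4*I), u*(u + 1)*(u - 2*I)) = u + 1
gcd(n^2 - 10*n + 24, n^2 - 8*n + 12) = n - 6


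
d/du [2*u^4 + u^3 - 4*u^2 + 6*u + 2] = 8*u^3 + 3*u^2 - 8*u + 6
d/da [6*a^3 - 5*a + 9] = 18*a^2 - 5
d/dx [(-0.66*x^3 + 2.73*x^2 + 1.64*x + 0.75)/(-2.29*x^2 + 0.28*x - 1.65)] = (1.5114*x^4 - 0.3696*x^3 + 7.787*x^2 - 5.574*x - 2.916)/(5.2441*x^4 - 1.2824*x^3 + 7.6354*x^2 - 0.924*x + 2.7225)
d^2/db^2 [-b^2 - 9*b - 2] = -2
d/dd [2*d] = 2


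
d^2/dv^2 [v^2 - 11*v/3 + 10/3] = 2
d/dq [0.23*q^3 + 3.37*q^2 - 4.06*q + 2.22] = 0.69*q^2 + 6.74*q - 4.06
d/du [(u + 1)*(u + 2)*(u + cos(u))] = -(u + 1)*(u + 2)*(sin(u) - 1) + (u + 1)*(u + cos(u)) + (u + 2)*(u + cos(u))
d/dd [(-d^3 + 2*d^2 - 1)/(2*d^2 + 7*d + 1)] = (-2*d^4 - 14*d^3 + 11*d^2 + 8*d + 7)/(4*d^4 + 28*d^3 + 53*d^2 + 14*d + 1)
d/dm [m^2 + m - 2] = 2*m + 1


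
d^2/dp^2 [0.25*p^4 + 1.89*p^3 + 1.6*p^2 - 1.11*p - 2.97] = 3.0*p^2 + 11.34*p + 3.2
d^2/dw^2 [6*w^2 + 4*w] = 12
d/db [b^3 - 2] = 3*b^2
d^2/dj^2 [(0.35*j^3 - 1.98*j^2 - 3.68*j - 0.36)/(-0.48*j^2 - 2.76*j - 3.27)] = (-2.22044604925031e-16*j^4 - 7.784064*j^3 - 37.102104*j^2 - 54.25029*j - 19.727028)/(0.110592*j^6 + 1.907712*j^5 + 13.229568*j^4 + 47.017152*j^3 + 90.126432*j^2 + 88.537212*j + 34.965783)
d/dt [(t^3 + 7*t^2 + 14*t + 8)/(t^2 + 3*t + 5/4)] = 4*(4*t^4 + 24*t^3 + 43*t^2 + 6*t - 26)/(16*t^4 + 96*t^3 + 184*t^2 + 120*t + 25)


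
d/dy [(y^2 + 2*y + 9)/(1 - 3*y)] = (-3*y^2 + 2*y + 29)/(9*y^2 - 6*y + 1)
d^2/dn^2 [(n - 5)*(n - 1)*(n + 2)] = 6*n - 8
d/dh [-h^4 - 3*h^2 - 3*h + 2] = -4*h^3 - 6*h - 3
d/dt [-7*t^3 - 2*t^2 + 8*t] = -21*t^2 - 4*t + 8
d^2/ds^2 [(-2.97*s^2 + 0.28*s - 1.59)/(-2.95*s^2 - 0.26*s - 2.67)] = (2.8421709430404e-14*s^4 - 9.42938*s^3 - 57.3373800000001*s^2 + 20.5497*s + 17.902116)/(25.672375*s^6 + 6.78795*s^5 + 70.305285*s^4 + 12.304916*s^3 + 63.632241*s^2 + 5.560542*s + 19.034163)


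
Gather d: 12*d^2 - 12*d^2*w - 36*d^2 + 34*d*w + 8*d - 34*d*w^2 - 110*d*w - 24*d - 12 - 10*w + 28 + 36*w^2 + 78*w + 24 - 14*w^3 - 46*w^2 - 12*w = d^2*(-12*w - 24) + d*(-34*w^2 - 76*w - 16) - 14*w^3 - 10*w^2 + 56*w + 40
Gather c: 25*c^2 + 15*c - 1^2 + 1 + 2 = 25*c^2 + 15*c + 2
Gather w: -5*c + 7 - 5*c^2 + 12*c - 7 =-5*c^2 + 7*c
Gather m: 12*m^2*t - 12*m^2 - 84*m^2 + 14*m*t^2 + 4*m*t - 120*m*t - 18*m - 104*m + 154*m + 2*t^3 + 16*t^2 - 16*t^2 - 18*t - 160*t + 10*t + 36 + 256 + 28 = m^2*(12*t - 96) + m*(14*t^2 - 116*t + 32) + 2*t^3 - 168*t + 320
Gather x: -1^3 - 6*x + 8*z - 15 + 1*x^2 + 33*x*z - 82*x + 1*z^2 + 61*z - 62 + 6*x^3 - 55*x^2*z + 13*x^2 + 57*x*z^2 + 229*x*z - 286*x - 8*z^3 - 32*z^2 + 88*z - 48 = 6*x^3 + x^2*(14 - 55*z) + x*(57*z^2 + 262*z - 374) - 8*z^3 - 31*z^2 + 157*z - 126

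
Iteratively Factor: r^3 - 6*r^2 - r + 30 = (r + 2)*(r^2 - 8*r + 15) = (r - 3)*(r + 2)*(r - 5)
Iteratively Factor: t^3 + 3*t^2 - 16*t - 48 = (t + 3)*(t^2 - 16) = (t - 4)*(t + 3)*(t + 4)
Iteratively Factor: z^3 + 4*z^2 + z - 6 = (z + 3)*(z^2 + z - 2) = (z + 2)*(z + 3)*(z - 1)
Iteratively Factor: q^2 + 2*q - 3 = (q + 3)*(q - 1)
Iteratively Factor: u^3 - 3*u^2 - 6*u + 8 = (u - 1)*(u^2 - 2*u - 8) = (u - 1)*(u + 2)*(u - 4)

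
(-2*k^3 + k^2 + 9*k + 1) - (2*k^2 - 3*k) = -2*k^3 - k^2 + 12*k + 1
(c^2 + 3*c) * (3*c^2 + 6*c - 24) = 3*c^4 + 15*c^3 - 6*c^2 - 72*c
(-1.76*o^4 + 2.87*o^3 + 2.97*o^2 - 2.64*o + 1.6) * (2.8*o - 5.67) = -4.928*o^5 + 18.0152*o^4 - 7.9569*o^3 - 24.2319*o^2 + 19.4488*o - 9.072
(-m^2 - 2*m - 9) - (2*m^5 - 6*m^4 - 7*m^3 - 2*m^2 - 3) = -2*m^5 + 6*m^4 + 7*m^3 + m^2 - 2*m - 6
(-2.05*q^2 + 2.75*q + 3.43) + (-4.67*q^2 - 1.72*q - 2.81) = -6.72*q^2 + 1.03*q + 0.62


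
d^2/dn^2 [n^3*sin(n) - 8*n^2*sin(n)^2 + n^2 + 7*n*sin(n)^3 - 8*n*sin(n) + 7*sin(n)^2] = -n^3*sin(n) + 6*n^2*cos(n) - 16*n^2*cos(2*n) + 35*n*sin(n)/4 - 32*n*sin(2*n) + 63*n*sin(3*n)/4 - 11*cos(n)/2 + 22*cos(2*n) - 21*cos(3*n)/2 - 6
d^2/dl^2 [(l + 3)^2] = 2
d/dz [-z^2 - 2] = -2*z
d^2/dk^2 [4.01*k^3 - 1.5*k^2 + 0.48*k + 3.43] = 24.06*k - 3.0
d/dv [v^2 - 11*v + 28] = 2*v - 11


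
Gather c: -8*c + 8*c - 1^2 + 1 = 0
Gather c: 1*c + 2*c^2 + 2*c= 2*c^2 + 3*c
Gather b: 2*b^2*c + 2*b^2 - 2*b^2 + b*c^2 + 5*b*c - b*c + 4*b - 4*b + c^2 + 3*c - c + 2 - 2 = 2*b^2*c + b*(c^2 + 4*c) + c^2 + 2*c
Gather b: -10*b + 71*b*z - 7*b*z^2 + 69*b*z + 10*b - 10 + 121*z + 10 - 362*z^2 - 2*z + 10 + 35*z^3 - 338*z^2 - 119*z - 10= b*(-7*z^2 + 140*z) + 35*z^3 - 700*z^2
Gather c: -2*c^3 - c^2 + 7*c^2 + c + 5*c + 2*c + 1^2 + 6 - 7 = -2*c^3 + 6*c^2 + 8*c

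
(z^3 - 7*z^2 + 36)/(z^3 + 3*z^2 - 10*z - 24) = (z - 6)/(z + 4)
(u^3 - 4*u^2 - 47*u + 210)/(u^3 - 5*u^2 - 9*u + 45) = (u^2 + u - 42)/(u^2 - 9)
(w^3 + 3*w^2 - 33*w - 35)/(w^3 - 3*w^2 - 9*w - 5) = (w + 7)/(w + 1)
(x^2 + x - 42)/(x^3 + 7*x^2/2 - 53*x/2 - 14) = 2*(x - 6)/(2*x^2 - 7*x - 4)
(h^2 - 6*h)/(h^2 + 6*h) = (h - 6)/(h + 6)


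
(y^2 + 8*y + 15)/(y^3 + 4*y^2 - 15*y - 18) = (y^2 + 8*y + 15)/(y^3 + 4*y^2 - 15*y - 18)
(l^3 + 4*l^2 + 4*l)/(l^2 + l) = (l^2 + 4*l + 4)/(l + 1)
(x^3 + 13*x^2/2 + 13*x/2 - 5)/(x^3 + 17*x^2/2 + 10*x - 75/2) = (2*x^2 + 3*x - 2)/(2*x^2 + 7*x - 15)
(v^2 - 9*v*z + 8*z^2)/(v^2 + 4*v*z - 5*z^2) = (v - 8*z)/(v + 5*z)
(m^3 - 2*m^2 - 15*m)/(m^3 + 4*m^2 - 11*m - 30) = m*(m^2 - 2*m - 15)/(m^3 + 4*m^2 - 11*m - 30)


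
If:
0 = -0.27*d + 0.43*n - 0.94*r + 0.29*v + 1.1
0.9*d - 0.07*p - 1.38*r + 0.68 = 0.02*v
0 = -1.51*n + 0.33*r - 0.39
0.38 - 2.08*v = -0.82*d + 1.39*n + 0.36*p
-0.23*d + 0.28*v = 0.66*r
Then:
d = 1.75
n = 1.00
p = -85.36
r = 5.75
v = 14.98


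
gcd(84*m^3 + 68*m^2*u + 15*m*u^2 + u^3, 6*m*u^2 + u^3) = 6*m + u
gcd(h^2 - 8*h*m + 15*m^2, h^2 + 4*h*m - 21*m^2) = h - 3*m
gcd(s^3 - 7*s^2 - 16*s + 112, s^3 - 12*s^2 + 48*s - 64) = s - 4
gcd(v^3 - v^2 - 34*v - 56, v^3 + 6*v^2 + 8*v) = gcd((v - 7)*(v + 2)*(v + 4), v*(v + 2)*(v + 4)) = v^2 + 6*v + 8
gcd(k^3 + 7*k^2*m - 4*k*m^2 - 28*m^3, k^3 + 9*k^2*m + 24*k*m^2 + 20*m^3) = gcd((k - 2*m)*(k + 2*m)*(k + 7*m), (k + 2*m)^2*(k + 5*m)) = k + 2*m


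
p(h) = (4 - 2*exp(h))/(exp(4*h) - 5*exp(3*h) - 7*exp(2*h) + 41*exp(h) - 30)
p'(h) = (4 - 2*exp(h))*(-4*exp(4*h) + 15*exp(3*h) + 14*exp(2*h) - 41*exp(h))/(exp(4*h) - 5*exp(3*h) - 7*exp(2*h) + 41*exp(h) - 30)^2 - 2*exp(h)/(exp(4*h) - 5*exp(3*h) - 7*exp(2*h) + 41*exp(h) - 30) = (6*exp(2*h) - 12*exp(h) - 26)*exp(h)/(exp(6*h) - 6*exp(5*h) - 17*exp(4*h) + 108*exp(3*h) + 79*exp(2*h) - 390*exp(h) + 225)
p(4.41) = -0.00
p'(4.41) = 0.00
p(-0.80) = -0.23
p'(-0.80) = -0.18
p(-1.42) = -0.17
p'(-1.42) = -0.05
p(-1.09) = -0.19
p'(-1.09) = -0.09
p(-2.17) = -0.15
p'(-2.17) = -0.02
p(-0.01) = -12.56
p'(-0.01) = -1249.98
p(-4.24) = -0.14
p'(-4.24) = -0.00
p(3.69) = -0.00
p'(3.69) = 0.00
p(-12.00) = -0.13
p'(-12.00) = 0.00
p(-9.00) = -0.13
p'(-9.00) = 0.00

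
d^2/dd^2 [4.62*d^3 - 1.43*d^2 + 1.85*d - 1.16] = 27.72*d - 2.86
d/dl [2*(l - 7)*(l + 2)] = 4*l - 10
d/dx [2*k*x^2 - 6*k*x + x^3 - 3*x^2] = 4*k*x - 6*k + 3*x^2 - 6*x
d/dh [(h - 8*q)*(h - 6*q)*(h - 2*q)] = 3*h^2 - 32*h*q + 76*q^2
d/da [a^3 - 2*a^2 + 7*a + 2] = 3*a^2 - 4*a + 7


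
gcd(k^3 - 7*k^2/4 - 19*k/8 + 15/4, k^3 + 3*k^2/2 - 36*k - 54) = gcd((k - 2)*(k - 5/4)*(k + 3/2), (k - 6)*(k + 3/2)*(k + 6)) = k + 3/2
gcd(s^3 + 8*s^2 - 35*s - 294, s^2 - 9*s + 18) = s - 6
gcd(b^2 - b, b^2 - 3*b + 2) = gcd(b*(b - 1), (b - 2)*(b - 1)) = b - 1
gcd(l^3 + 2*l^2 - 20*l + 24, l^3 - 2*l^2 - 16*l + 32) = l - 2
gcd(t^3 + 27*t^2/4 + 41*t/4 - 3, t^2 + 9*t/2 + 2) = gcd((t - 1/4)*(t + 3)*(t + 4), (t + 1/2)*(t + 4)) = t + 4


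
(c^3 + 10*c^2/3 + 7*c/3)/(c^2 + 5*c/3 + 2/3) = c*(3*c + 7)/(3*c + 2)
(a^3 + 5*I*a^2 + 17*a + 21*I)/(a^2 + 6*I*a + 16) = (a^3 + 5*I*a^2 + 17*a + 21*I)/(a^2 + 6*I*a + 16)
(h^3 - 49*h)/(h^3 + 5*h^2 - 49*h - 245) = h/(h + 5)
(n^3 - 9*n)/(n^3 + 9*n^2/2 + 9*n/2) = 2*(n - 3)/(2*n + 3)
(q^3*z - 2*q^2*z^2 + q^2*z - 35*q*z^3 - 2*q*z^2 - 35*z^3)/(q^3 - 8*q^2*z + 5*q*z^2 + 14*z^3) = z*(-q^2 - 5*q*z - q - 5*z)/(-q^2 + q*z + 2*z^2)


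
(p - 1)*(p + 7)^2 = p^3 + 13*p^2 + 35*p - 49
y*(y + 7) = y^2 + 7*y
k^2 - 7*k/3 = k*(k - 7/3)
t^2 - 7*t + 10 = (t - 5)*(t - 2)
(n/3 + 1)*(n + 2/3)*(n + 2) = n^3/3 + 17*n^2/9 + 28*n/9 + 4/3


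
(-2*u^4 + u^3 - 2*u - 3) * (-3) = 6*u^4 - 3*u^3 + 6*u + 9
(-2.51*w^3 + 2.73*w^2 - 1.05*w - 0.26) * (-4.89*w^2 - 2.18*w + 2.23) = 12.2739*w^5 - 7.8779*w^4 - 6.4142*w^3 + 9.6483*w^2 - 1.7747*w - 0.5798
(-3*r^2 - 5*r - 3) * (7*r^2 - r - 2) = -21*r^4 - 32*r^3 - 10*r^2 + 13*r + 6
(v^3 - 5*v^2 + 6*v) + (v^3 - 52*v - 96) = 2*v^3 - 5*v^2 - 46*v - 96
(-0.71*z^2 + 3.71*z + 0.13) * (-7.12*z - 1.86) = 5.0552*z^3 - 25.0946*z^2 - 7.8262*z - 0.2418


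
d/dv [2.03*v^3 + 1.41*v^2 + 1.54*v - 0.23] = 6.09*v^2 + 2.82*v + 1.54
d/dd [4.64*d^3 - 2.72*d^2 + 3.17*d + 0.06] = 13.92*d^2 - 5.44*d + 3.17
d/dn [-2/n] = 2/n^2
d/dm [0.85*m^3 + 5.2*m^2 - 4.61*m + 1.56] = 2.55*m^2 + 10.4*m - 4.61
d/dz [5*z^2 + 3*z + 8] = 10*z + 3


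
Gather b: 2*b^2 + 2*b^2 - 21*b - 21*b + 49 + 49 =4*b^2 - 42*b + 98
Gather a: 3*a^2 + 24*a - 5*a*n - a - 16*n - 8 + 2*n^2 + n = 3*a^2 + a*(23 - 5*n) + 2*n^2 - 15*n - 8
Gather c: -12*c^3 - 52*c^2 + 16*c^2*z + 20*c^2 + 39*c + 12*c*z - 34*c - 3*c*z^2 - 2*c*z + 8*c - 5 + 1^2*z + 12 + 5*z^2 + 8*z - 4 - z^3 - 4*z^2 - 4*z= -12*c^3 + c^2*(16*z - 32) + c*(-3*z^2 + 10*z + 13) - z^3 + z^2 + 5*z + 3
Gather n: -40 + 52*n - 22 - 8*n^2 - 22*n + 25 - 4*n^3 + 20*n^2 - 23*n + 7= -4*n^3 + 12*n^2 + 7*n - 30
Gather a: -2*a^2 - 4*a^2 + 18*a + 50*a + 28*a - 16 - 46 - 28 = -6*a^2 + 96*a - 90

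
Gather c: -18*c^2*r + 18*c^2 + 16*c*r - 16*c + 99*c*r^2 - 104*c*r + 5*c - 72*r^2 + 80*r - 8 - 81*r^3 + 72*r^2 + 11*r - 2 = c^2*(18 - 18*r) + c*(99*r^2 - 88*r - 11) - 81*r^3 + 91*r - 10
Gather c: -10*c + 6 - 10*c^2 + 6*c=-10*c^2 - 4*c + 6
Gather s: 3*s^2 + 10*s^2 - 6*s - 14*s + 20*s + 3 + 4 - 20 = 13*s^2 - 13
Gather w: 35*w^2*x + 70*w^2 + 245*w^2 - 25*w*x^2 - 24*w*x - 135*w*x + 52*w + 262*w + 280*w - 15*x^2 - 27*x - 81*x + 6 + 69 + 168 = w^2*(35*x + 315) + w*(-25*x^2 - 159*x + 594) - 15*x^2 - 108*x + 243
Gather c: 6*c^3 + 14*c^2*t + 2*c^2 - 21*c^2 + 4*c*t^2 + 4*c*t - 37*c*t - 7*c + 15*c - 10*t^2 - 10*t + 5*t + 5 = 6*c^3 + c^2*(14*t - 19) + c*(4*t^2 - 33*t + 8) - 10*t^2 - 5*t + 5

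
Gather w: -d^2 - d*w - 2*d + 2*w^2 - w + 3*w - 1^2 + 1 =-d^2 - 2*d + 2*w^2 + w*(2 - d)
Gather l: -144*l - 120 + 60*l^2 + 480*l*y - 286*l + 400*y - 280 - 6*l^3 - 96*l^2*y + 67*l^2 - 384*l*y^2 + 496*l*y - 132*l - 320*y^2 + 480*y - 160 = -6*l^3 + l^2*(127 - 96*y) + l*(-384*y^2 + 976*y - 562) - 320*y^2 + 880*y - 560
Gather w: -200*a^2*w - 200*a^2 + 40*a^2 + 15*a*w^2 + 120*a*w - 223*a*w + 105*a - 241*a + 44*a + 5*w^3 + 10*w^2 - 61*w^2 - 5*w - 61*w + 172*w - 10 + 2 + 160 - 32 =-160*a^2 - 92*a + 5*w^3 + w^2*(15*a - 51) + w*(-200*a^2 - 103*a + 106) + 120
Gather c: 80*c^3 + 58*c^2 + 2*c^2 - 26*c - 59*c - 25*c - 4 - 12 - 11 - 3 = 80*c^3 + 60*c^2 - 110*c - 30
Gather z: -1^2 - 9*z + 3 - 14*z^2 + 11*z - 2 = -14*z^2 + 2*z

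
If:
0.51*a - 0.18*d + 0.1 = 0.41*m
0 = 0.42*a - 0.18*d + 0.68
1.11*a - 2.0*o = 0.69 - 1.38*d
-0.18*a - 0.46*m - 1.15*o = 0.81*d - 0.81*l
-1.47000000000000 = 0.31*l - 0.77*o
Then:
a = -14.11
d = -29.14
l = -74.98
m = -4.51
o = -28.28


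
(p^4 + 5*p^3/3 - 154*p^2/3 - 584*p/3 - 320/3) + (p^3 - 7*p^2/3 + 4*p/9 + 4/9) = p^4 + 8*p^3/3 - 161*p^2/3 - 1748*p/9 - 956/9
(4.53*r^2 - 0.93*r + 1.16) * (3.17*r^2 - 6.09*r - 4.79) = 14.3601*r^4 - 30.5358*r^3 - 12.3578*r^2 - 2.6097*r - 5.5564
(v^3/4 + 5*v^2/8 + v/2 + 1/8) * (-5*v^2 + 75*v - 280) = -5*v^5/4 + 125*v^4/8 - 205*v^3/8 - 1105*v^2/8 - 1045*v/8 - 35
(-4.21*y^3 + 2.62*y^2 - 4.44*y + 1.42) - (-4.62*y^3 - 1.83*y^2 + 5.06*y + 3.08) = 0.41*y^3 + 4.45*y^2 - 9.5*y - 1.66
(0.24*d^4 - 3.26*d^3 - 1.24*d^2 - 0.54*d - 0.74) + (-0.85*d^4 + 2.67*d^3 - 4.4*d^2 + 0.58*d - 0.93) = -0.61*d^4 - 0.59*d^3 - 5.64*d^2 + 0.0399999999999999*d - 1.67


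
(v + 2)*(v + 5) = v^2 + 7*v + 10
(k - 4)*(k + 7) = k^2 + 3*k - 28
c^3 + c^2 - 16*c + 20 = (c - 2)^2*(c + 5)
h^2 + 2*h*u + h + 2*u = (h + 1)*(h + 2*u)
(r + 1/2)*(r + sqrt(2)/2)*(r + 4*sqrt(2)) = r^3 + r^2/2 + 9*sqrt(2)*r^2/2 + 9*sqrt(2)*r/4 + 4*r + 2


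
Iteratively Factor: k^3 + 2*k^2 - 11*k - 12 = (k + 4)*(k^2 - 2*k - 3) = (k + 1)*(k + 4)*(k - 3)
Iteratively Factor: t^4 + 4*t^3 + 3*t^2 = (t + 1)*(t^3 + 3*t^2) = (t + 1)*(t + 3)*(t^2) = t*(t + 1)*(t + 3)*(t)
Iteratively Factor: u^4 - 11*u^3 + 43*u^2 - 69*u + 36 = (u - 3)*(u^3 - 8*u^2 + 19*u - 12) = (u - 4)*(u - 3)*(u^2 - 4*u + 3) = (u - 4)*(u - 3)^2*(u - 1)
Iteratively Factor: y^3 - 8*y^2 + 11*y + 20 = (y + 1)*(y^2 - 9*y + 20) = (y - 4)*(y + 1)*(y - 5)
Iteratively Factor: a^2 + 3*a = (a + 3)*(a)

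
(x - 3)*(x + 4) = x^2 + x - 12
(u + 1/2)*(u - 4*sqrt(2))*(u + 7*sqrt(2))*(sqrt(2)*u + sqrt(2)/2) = sqrt(2)*u^4 + sqrt(2)*u^3 + 6*u^3 - 223*sqrt(2)*u^2/4 + 6*u^2 - 56*sqrt(2)*u + 3*u/2 - 14*sqrt(2)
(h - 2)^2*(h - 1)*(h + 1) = h^4 - 4*h^3 + 3*h^2 + 4*h - 4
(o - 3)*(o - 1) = o^2 - 4*o + 3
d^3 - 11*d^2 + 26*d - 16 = (d - 8)*(d - 2)*(d - 1)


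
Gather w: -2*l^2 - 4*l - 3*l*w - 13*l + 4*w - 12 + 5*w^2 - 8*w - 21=-2*l^2 - 17*l + 5*w^2 + w*(-3*l - 4) - 33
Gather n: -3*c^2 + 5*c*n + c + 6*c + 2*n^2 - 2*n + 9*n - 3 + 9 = -3*c^2 + 7*c + 2*n^2 + n*(5*c + 7) + 6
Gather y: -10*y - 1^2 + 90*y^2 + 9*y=90*y^2 - y - 1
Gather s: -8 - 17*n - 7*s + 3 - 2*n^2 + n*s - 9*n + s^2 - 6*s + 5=-2*n^2 - 26*n + s^2 + s*(n - 13)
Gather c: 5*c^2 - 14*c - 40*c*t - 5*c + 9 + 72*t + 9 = 5*c^2 + c*(-40*t - 19) + 72*t + 18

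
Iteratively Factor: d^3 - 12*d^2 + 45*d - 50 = (d - 5)*(d^2 - 7*d + 10) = (d - 5)^2*(d - 2)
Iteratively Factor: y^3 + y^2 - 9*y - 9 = (y + 3)*(y^2 - 2*y - 3) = (y + 1)*(y + 3)*(y - 3)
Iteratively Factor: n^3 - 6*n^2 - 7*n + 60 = (n + 3)*(n^2 - 9*n + 20) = (n - 4)*(n + 3)*(n - 5)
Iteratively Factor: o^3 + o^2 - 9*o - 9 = (o + 3)*(o^2 - 2*o - 3) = (o - 3)*(o + 3)*(o + 1)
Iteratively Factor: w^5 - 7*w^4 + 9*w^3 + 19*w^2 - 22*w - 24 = (w - 2)*(w^4 - 5*w^3 - w^2 + 17*w + 12) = (w - 2)*(w + 1)*(w^3 - 6*w^2 + 5*w + 12) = (w - 4)*(w - 2)*(w + 1)*(w^2 - 2*w - 3) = (w - 4)*(w - 3)*(w - 2)*(w + 1)*(w + 1)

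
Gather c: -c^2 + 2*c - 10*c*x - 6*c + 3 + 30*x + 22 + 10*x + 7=-c^2 + c*(-10*x - 4) + 40*x + 32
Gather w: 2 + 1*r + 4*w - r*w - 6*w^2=r - 6*w^2 + w*(4 - r) + 2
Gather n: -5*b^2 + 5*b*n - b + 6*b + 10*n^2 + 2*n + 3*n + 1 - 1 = -5*b^2 + 5*b + 10*n^2 + n*(5*b + 5)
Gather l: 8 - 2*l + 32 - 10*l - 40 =-12*l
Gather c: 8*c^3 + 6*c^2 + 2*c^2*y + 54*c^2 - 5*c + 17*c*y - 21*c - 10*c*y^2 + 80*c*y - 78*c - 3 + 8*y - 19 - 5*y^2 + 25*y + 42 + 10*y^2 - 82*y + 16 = 8*c^3 + c^2*(2*y + 60) + c*(-10*y^2 + 97*y - 104) + 5*y^2 - 49*y + 36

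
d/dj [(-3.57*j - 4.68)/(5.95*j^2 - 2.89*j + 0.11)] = (21.2415*j^2 + 55.692*j - 13.9179)/(35.4025*j^4 - 34.391*j^3 + 9.6611*j^2 - 0.6358*j + 0.0121)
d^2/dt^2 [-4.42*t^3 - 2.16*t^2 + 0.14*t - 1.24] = -26.52*t - 4.32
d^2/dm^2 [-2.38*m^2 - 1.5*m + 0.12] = -4.76000000000000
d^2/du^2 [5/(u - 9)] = 10/(u - 9)^3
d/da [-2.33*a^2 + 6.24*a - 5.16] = 6.24 - 4.66*a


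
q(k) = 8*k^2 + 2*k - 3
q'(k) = 16*k + 2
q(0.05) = -2.88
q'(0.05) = 2.80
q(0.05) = -2.88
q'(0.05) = 2.80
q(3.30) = 90.72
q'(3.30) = 54.80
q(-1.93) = 22.94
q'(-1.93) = -28.88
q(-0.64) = -1.00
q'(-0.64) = -8.24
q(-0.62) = -1.16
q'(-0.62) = -7.92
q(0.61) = 1.20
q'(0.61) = 11.76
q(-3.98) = 115.76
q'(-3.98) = -61.68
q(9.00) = 663.00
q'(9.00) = 146.00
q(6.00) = 297.00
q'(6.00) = 98.00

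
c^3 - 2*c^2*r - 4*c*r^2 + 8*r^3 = (c - 2*r)^2*(c + 2*r)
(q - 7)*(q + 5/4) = q^2 - 23*q/4 - 35/4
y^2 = y^2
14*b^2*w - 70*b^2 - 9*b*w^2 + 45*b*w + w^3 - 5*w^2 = (-7*b + w)*(-2*b + w)*(w - 5)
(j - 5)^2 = j^2 - 10*j + 25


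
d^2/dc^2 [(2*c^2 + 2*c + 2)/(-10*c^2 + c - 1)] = 4*(-110*c^3 - 270*c^2 + 60*c + 7)/(1000*c^6 - 300*c^5 + 330*c^4 - 61*c^3 + 33*c^2 - 3*c + 1)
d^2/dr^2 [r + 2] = 0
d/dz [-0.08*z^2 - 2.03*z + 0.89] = -0.16*z - 2.03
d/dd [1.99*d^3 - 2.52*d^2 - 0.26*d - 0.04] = 5.97*d^2 - 5.04*d - 0.26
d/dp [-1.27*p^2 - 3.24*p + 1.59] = -2.54*p - 3.24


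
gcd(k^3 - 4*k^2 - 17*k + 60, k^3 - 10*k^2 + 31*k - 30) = k^2 - 8*k + 15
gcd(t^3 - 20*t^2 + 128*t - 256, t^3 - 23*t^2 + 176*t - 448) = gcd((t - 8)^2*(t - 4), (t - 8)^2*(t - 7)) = t^2 - 16*t + 64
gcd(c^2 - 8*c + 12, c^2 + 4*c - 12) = c - 2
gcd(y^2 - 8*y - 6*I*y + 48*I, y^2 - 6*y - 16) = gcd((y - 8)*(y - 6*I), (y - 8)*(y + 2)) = y - 8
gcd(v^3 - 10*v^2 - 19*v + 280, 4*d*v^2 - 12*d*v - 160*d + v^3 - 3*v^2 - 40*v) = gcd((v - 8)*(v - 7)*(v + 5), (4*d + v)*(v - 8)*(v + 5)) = v^2 - 3*v - 40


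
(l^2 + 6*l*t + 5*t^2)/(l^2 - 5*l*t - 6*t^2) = (-l - 5*t)/(-l + 6*t)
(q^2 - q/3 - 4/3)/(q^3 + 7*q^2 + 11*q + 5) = (q - 4/3)/(q^2 + 6*q + 5)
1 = 1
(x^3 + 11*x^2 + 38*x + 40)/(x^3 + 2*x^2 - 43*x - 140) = (x + 2)/(x - 7)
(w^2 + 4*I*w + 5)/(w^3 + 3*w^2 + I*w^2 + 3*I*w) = (w^2 + 4*I*w + 5)/(w*(w^2 + w*(3 + I) + 3*I))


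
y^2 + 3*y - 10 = (y - 2)*(y + 5)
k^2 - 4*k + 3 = (k - 3)*(k - 1)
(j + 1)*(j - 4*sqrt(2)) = j^2 - 4*sqrt(2)*j + j - 4*sqrt(2)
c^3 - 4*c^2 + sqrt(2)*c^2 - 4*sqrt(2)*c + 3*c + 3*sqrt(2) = (c - 3)*(c - 1)*(c + sqrt(2))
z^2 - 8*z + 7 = (z - 7)*(z - 1)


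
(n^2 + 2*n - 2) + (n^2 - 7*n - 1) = 2*n^2 - 5*n - 3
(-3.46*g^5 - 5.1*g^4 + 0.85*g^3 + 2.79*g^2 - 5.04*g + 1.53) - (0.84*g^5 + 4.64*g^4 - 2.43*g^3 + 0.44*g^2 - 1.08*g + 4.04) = -4.3*g^5 - 9.74*g^4 + 3.28*g^3 + 2.35*g^2 - 3.96*g - 2.51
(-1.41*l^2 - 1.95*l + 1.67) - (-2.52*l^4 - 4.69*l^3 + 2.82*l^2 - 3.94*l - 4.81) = 2.52*l^4 + 4.69*l^3 - 4.23*l^2 + 1.99*l + 6.48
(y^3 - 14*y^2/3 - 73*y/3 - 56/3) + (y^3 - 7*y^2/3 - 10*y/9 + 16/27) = 2*y^3 - 7*y^2 - 229*y/9 - 488/27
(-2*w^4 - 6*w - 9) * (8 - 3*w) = 6*w^5 - 16*w^4 + 18*w^2 - 21*w - 72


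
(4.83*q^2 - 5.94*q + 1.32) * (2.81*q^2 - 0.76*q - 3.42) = 13.5723*q^4 - 20.3622*q^3 - 8.295*q^2 + 19.3116*q - 4.5144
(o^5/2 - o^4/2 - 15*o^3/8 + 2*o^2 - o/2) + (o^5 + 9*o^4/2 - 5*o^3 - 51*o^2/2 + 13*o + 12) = 3*o^5/2 + 4*o^4 - 55*o^3/8 - 47*o^2/2 + 25*o/2 + 12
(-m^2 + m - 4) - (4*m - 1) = -m^2 - 3*m - 3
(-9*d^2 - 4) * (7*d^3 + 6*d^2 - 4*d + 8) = -63*d^5 - 54*d^4 + 8*d^3 - 96*d^2 + 16*d - 32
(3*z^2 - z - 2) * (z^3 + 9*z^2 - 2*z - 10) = 3*z^5 + 26*z^4 - 17*z^3 - 46*z^2 + 14*z + 20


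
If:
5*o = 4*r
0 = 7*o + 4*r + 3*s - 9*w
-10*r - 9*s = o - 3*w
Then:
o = 16*w/15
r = 4*w/3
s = -19*w/15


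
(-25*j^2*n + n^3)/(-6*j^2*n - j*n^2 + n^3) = (25*j^2 - n^2)/(6*j^2 + j*n - n^2)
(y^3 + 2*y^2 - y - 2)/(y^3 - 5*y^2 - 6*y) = (y^2 + y - 2)/(y*(y - 6))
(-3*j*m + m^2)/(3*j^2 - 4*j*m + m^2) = -m/(j - m)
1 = 1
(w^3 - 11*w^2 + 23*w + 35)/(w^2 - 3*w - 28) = (w^2 - 4*w - 5)/(w + 4)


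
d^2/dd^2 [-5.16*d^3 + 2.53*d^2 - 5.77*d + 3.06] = 5.06 - 30.96*d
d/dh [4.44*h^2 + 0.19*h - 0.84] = 8.88*h + 0.19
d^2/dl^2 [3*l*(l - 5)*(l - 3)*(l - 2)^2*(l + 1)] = 90*l^4 - 660*l^3 + 1404*l^2 - 738*l - 192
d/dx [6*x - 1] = 6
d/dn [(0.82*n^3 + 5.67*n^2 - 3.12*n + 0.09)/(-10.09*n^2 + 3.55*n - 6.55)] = (-8.2738*n^4 + 5.822*n^3 - 27.4653*n^2 - 72.4608*n + 20.1165)/(101.8081*n^4 - 71.639*n^3 + 144.7815*n^2 - 46.505*n + 42.9025)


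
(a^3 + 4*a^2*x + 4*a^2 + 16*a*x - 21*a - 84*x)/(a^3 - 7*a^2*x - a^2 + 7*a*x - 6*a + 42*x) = (-a^2 - 4*a*x - 7*a - 28*x)/(-a^2 + 7*a*x - 2*a + 14*x)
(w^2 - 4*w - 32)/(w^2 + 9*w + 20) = (w - 8)/(w + 5)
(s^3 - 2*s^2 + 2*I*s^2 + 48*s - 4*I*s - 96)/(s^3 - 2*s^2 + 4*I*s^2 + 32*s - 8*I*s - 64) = (s - 6*I)/(s - 4*I)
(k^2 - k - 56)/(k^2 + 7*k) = (k - 8)/k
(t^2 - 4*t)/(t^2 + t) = (t - 4)/(t + 1)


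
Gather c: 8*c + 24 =8*c + 24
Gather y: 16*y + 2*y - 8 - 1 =18*y - 9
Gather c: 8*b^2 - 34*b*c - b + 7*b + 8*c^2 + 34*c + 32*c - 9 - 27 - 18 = 8*b^2 + 6*b + 8*c^2 + c*(66 - 34*b) - 54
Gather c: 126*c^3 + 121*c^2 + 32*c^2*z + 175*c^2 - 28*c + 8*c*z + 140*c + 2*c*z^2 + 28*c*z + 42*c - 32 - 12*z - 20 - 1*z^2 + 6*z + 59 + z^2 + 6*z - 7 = 126*c^3 + c^2*(32*z + 296) + c*(2*z^2 + 36*z + 154)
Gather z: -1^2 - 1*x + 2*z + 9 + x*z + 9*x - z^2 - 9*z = 8*x - z^2 + z*(x - 7) + 8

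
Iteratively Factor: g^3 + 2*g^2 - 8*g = (g - 2)*(g^2 + 4*g) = (g - 2)*(g + 4)*(g)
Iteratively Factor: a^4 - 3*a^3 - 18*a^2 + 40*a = (a - 5)*(a^3 + 2*a^2 - 8*a) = (a - 5)*(a + 4)*(a^2 - 2*a) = (a - 5)*(a - 2)*(a + 4)*(a)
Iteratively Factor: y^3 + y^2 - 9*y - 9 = (y + 3)*(y^2 - 2*y - 3) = (y - 3)*(y + 3)*(y + 1)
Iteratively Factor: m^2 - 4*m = (m - 4)*(m)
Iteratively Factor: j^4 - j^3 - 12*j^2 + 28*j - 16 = (j - 1)*(j^3 - 12*j + 16) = (j - 2)*(j - 1)*(j^2 + 2*j - 8) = (j - 2)*(j - 1)*(j + 4)*(j - 2)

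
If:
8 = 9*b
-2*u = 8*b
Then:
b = 8/9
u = -32/9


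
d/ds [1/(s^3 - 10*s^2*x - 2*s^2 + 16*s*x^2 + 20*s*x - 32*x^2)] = (-3*s^2 + 20*s*x + 4*s - 16*x^2 - 20*x)/(s^3 - 10*s^2*x - 2*s^2 + 16*s*x^2 + 20*s*x - 32*x^2)^2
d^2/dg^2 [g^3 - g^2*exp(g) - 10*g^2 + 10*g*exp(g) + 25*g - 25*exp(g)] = -g^2*exp(g) + 6*g*exp(g) + 6*g - 7*exp(g) - 20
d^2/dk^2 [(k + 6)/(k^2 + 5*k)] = 2*(k^3 + 18*k^2 + 90*k + 150)/(k^3*(k^3 + 15*k^2 + 75*k + 125))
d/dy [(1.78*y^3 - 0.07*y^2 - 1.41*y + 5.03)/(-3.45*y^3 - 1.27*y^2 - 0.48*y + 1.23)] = (-2.5021*y^4 - 11.4378*y^3 + 56.8716*y^2 + 12.604*y + 0.6801)/(11.9025*y^6 + 8.763*y^5 + 4.9249*y^4 - 7.2678*y^3 - 2.8938*y^2 - 1.1808*y + 1.5129)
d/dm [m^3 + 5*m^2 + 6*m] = 3*m^2 + 10*m + 6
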